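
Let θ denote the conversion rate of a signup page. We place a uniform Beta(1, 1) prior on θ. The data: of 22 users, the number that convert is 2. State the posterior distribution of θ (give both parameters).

Posterior: Beta(3, 21)

Observing 2 successes and 20 failures updates Beta(1, 1) by adding the success and failure counts to the two shape parameters: α = 1+2 = 3, β = 1+20 = 21.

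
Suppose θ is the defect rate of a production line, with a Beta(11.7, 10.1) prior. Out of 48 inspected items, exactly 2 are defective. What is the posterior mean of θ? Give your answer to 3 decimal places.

Observing 2 successes and 46 failures updates Beta(11.7, 10.1) by adding the success and failure counts to the two shape parameters: α = 11.7+2 = 13.7, β = 10.1+46 = 56.1.
E[θ | data] = 13.7/(13.7+56.1) = 0.196.

Posterior mean ≈ 0.196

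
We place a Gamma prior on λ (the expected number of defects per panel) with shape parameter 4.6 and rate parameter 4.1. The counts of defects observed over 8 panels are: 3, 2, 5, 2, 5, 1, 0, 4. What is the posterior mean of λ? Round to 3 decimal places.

The Poisson likelihood adds the total count to the shape and the number of exposure periods to the rate. Here ∑xᵢ = 22 and n = 8, so shape 4.6→26.6 and rate 4.1→12.1.
E[λ | data] = 26.6/12.1 = 2.198.

Posterior mean ≈ 2.198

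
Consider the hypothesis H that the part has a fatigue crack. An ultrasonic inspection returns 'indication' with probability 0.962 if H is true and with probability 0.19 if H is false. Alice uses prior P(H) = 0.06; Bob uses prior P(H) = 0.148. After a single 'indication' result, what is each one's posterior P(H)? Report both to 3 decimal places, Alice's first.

The likelihood ratio for an 'indication' result is 0.962/0.19 = 5.0632.
Alice: prior odds 0.06/0.94 = 0.063830; posterior odds 0.32318; posterior probability 0.244.
Bob: prior odds 0.148/0.852 = 0.17371; posterior odds 0.87952; posterior probability 0.468.

Alice: 0.244; Bob: 0.468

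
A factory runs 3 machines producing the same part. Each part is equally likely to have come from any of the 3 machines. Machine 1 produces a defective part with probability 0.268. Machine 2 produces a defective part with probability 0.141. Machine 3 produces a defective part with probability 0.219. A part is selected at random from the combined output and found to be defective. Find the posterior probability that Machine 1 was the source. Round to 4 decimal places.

Posterior probability ≈ 0.4268

Tabulate prior·likelihood by source: [1] prior 0.333333, lik 0.268, product 0.08933; [2] prior 0.333333, lik 0.141, product 0.04700; [3] prior 0.333333, lik 0.219, product 0.07300.
Normalizing constant = 0.20933; the posterior for Machine 1 is its product over the sum, 0.08933/0.20933 = 0.4268.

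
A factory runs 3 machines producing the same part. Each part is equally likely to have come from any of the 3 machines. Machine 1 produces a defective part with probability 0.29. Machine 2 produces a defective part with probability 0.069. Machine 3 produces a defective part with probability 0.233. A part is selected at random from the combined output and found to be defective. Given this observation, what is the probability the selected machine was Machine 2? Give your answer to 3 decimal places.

P(defective|M1) = 0.29; P(defective|M2) = 0.069; P(defective|M3) = 0.233.
Prior × likelihood for each source: 0.333333·0.29=0.09667, 0.333333·0.069=0.02300, 0.333333·0.233=0.07767. Summing gives P(defective) = 0.19733.
P(Machine 2 | defective) = 0.02300 / 0.19733 = 0.117.

Posterior probability ≈ 0.117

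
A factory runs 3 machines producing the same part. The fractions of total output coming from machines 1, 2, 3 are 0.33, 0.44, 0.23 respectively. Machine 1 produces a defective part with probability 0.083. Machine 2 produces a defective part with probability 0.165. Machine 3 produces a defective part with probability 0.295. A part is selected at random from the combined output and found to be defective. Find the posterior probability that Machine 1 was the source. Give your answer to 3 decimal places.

Posterior probability ≈ 0.163

P(defective|M1) = 0.083; P(defective|M2) = 0.165; P(defective|M3) = 0.295.
Prior × likelihood for each source: 0.33·0.083=0.02739, 0.44·0.165=0.07260, 0.23·0.295=0.06785. Summing gives P(defective) = 0.16784.
P(Machine 1 | defective) = 0.02739 / 0.16784 = 0.163.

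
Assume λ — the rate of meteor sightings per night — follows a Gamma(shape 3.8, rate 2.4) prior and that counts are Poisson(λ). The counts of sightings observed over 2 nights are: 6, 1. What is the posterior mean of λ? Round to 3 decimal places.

Total count ∑xᵢ = 7 over n = 2 nights.
Gamma is conjugate to the Poisson likelihood: posterior is Gamma(shape = 3.8+7 = 10.8, rate = 2.4+2 = 4.4).
E[λ | data] = 10.8/4.4 = 2.455.

Posterior mean ≈ 2.455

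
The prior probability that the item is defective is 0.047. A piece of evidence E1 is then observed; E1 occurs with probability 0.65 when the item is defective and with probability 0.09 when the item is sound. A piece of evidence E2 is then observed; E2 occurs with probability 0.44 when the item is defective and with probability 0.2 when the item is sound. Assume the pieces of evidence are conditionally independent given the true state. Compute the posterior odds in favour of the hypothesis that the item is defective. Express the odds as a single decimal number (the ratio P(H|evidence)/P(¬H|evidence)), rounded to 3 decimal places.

Posterior odds ≈ 0.784

Prior odds = 0.047/(1−0.047) = 0.049318. In log-odds, ln(0.049318) = -3.0095.
Add log likelihood ratios: ln(7.2222) + ln(2.2000) = 2.7656.
Posterior log-odds = -0.24385, so posterior odds = exp(-0.24385) = 0.78361.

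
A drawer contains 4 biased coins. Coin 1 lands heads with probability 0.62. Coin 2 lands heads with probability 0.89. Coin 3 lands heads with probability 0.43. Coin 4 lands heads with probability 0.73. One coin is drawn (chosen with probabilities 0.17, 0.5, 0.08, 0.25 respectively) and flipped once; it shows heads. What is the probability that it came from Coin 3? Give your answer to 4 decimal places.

Posterior probability ≈ 0.0448

P(heads|C1) = 0.62; P(heads|C2) = 0.89; P(heads|C3) = 0.43; P(heads|C4) = 0.73.
Prior × likelihood for each source: 0.17·0.62=0.1054, 0.5·0.89=0.4450, 0.08·0.43=0.03440, 0.25·0.73=0.1825. Summing gives P(heads) = 0.76730.
P(Coin 3 | heads) = 0.03440 / 0.76730 = 0.0448.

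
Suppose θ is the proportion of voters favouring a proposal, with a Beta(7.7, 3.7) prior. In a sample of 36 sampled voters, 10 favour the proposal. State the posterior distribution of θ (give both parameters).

The binomial likelihood is conjugate to the Beta prior: with 10 successes and 26 failures, the posterior is Beta(7.7+10, 3.7+26) = Beta(17.7, 29.7).

Posterior: Beta(17.7, 29.7)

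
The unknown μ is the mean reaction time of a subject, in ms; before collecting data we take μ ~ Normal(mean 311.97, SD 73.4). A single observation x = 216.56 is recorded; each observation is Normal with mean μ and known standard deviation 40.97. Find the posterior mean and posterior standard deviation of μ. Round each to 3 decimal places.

Posterior mean ≈ 239.224; posterior SD ≈ 35.774

With known σ, the Normal prior is conjugate. Weight on the data is w = (n/σ²)/(n/σ² + 1/τ₀²) = 0.00059576/(0.00059576+0.00018561) = 0.76245.
Posterior mean = w·x̄ + (1−w)·μ₀ = 0.76245·216.56 + 0.23755·311.97 = 239.224. Posterior variance = 1/(0.00059576+0.00018561) = 1279.81, so SD = 35.774.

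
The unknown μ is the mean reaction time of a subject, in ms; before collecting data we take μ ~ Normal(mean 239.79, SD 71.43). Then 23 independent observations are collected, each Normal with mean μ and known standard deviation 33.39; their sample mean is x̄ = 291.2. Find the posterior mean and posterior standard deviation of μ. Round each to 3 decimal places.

Posterior mean ≈ 290.716; posterior SD ≈ 6.929

Prior precision 1/τ₀² = 1/71.43² = 0.00019599; data precision n/σ² = 23/33.39² = 0.0206298.
Posterior precision = 0.00019599 + 0.0206298 = 0.0208258, giving posterior SD = 1/√0.0208258 = 6.929.
Posterior mean = (0.00019599·239.79 + 0.0206298·291.2) / 0.0208258 = 290.716.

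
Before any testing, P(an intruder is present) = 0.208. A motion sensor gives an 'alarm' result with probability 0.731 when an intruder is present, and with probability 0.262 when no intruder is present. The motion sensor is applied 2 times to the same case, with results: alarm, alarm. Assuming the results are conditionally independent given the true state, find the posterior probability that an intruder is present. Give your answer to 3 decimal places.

Posterior P(H) ≈ 0.672

Let H be the event that an intruder is present; start with P(H) = 0.208. P('alarm'|H) = 0.731, P('alarm'|¬H) = 0.262.
Update on result 1 ('alarm'): P(H) ← 0.731·0.2080 / (0.731·0.2080 + 0.262·0.7920) = 0.15205/0.35955 = 0.4229.
Update on result 2 ('alarm'): P(H) ← 0.731·0.4229 / (0.731·0.4229 + 0.262·0.5771) = 0.30913/0.46033 = 0.6715.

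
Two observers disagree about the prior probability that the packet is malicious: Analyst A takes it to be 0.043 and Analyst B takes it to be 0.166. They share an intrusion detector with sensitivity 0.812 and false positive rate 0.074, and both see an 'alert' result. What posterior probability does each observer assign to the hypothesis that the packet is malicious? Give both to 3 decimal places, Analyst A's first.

The likelihood ratio for an 'alert' result is 0.812/0.074 = 10.973.
Analyst A: prior odds 0.043/0.957 = 0.044932; posterior odds 0.49304; posterior probability 0.330.
Analyst B: prior odds 0.166/0.834 = 0.19904; posterior odds 2.1841; posterior probability 0.686.

Analyst A: 0.330; Analyst B: 0.686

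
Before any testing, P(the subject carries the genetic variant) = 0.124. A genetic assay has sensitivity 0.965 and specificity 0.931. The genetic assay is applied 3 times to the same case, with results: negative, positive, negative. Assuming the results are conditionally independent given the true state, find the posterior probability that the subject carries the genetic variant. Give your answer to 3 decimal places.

Posterior P(H) ≈ 0.003

With H the event that the subject carries the genetic variant, the joint likelihood of the observed sequence is P(data|H) = 0.035·0.965·0.035 = 0.0011821 and P(data|¬H) = 0.931·0.069·0.931 = 0.059807.
Bayes: P(H|data) = 0.124·0.0011821 / (0.124·0.0011821 + 0.876·0.059807) = 0.00014658/0.052537 = 0.0028.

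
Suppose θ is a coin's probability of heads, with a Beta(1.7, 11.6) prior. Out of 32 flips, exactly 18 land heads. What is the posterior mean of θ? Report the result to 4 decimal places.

Posterior mean ≈ 0.4349

The binomial likelihood is conjugate to the Beta prior: with 18 successes and 14 failures, the posterior is Beta(1.7+18, 11.6+14) = Beta(19.7, 25.6).
E[θ | data] = 19.7/(19.7+25.6) = 0.4349.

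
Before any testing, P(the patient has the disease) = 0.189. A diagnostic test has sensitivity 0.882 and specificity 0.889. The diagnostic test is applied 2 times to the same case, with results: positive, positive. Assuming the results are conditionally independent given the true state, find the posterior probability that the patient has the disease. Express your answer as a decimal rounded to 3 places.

Let H be the event that the patient has the disease; start with P(H) = 0.189. P('positive'|H) = 0.882, P('positive'|¬H) = 0.111.
Update on result 1 ('positive'): P(H) ← 0.882·0.1890 / (0.882·0.1890 + 0.111·0.8110) = 0.16670/0.25672 = 0.6493.
Update on result 2 ('positive'): P(H) ← 0.882·0.6493 / (0.882·0.6493 + 0.111·0.3507) = 0.57272/0.61164 = 0.9364.

Posterior P(H) ≈ 0.936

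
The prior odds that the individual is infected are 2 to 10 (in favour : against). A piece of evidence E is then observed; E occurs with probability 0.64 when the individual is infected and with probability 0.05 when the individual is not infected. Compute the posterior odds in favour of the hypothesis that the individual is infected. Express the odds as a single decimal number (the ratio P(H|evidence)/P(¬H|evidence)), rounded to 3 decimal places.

Posterior odds ≈ 2.560

Prior odds = 2/10 = 0.20000.
Likelihood ratio for E = 0.64/0.05 = 12.800.
Posterior odds = prior odds × LR = 2.5600.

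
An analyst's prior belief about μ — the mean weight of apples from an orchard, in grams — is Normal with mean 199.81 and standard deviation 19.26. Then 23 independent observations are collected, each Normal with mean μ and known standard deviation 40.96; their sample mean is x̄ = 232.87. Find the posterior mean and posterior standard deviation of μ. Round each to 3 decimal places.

Posterior mean ≈ 227.437; posterior SD ≈ 7.808

With known σ, the Normal prior is conjugate. Weight on the data is w = (n/σ²)/(n/σ² + 1/τ₀²) = 0.0137091/(0.0137091+0.00269580) = 0.83567.
Posterior mean = w·x̄ + (1−w)·μ₀ = 0.83567·232.87 + 0.16433·199.81 = 227.437. Posterior variance = 1/(0.0137091+0.00269580) = 60.9575, so SD = 7.808.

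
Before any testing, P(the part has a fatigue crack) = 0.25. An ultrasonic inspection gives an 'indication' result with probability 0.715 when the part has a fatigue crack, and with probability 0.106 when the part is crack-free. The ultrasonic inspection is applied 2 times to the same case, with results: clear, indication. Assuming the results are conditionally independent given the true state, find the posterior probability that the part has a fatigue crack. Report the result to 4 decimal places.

Posterior P(H) ≈ 0.4175

With H the event that the part has a fatigue crack, the joint likelihood of the observed sequence is P(data|H) = 0.285·0.715 = 0.20377 and P(data|¬H) = 0.894·0.106 = 0.094764.
Bayes: P(H|data) = 0.25·0.20377 / (0.25·0.20377 + 0.75·0.094764) = 0.050944/0.12202 = 0.4175.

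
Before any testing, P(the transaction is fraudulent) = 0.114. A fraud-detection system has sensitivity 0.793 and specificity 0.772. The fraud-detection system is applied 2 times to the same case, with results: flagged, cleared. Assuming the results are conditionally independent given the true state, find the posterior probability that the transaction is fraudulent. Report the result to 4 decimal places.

Posterior P(H) ≈ 0.1071

Let H be the event that the transaction is fraudulent; start with P(H) = 0.114. P('flagged'|H) = 0.793, P('flagged'|¬H) = 0.228.
Update on result 1 ('flagged'): P(H) ← 0.793·0.1140 / (0.793·0.1140 + 0.228·0.8860) = 0.090402/0.29241 = 0.3092.
Update on result 2 ('cleared'): P(H) ← 0.207·0.3092 / (0.207·0.3092 + 0.772·0.6908) = 0.063996/0.59732 = 0.1071.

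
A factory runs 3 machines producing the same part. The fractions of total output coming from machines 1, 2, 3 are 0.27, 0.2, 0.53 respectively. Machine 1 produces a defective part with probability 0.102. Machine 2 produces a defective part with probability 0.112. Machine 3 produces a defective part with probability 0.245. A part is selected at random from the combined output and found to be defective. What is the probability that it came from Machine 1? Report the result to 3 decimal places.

P(defective|M1) = 0.102; P(defective|M2) = 0.112; P(defective|M3) = 0.245.
Prior × likelihood for each source: 0.27·0.102=0.02754, 0.2·0.112=0.02240, 0.53·0.245=0.1298. Summing gives P(defective) = 0.17979.
P(Machine 1 | defective) = 0.02754 / 0.17979 = 0.153.

Posterior probability ≈ 0.153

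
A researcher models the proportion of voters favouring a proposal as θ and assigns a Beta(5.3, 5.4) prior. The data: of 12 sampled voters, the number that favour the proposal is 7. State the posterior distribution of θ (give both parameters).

Posterior: Beta(12.3, 10.4)

The binomial likelihood is conjugate to the Beta prior: with 7 successes and 5 failures, the posterior is Beta(5.3+7, 5.4+5) = Beta(12.3, 10.4).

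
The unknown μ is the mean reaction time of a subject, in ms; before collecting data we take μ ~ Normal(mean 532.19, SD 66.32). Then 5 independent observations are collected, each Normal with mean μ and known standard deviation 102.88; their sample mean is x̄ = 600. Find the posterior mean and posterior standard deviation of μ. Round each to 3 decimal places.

Prior precision 1/τ₀² = 1/66.32² = 0.00022736; data precision n/σ² = 5/102.88² = 0.00047240.
Posterior precision = 0.00022736 + 0.00047240 = 0.00069976, giving posterior SD = 1/√0.00069976 = 37.803.
Posterior mean = (0.00022736·532.19 + 0.00047240·600) / 0.00069976 = 577.968.

Posterior mean ≈ 577.968; posterior SD ≈ 37.803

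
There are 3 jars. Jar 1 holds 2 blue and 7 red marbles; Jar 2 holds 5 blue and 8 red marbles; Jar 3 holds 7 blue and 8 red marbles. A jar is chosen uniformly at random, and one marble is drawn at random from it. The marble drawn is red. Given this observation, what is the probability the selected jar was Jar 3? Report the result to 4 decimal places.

Posterior probability ≈ 0.2768

P(red|Jar 1) = 0.7778; P(red|Jar 2) = 0.6154; P(red|Jar 3) = 0.5333.
Prior × likelihood for each source: 0.333333·0.7778=0.2593, 0.333333·0.6154=0.2051, 0.333333·0.5333=0.1778. Summing gives P(red) = 0.64217.
P(Jar 3 | red) = 0.1778 / 0.64217 = 0.2768.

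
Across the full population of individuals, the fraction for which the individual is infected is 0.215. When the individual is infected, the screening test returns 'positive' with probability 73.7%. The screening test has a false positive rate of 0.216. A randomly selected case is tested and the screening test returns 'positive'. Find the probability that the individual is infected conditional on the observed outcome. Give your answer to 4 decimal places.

Write H for 'the individual is infected'. Prior odds H:¬H = 0.215/0.785 = 0.27389. For the 'positive' outcome, the likelihood ratio is 0.737/0.216 = 3.4120.
Posterior odds = 0.27389 × 3.4120 = 0.93451, so P(H|E) = 0.93451/(1+0.93451) = 0.4831.

P(H | E) ≈ 0.4831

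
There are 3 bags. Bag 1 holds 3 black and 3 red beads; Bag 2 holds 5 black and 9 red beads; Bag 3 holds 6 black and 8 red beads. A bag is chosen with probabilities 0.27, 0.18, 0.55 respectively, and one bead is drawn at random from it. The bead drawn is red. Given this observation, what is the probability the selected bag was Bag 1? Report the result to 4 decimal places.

Posterior probability ≈ 0.2389

Tabulate prior·likelihood by source: [1] prior 0.27, lik 0.5, product 0.1350; [2] prior 0.18, lik 0.6429, product 0.1157; [3] prior 0.55, lik 0.5714, product 0.3143.
Normalizing constant = 0.56500; the posterior for Bag 1 is its product over the sum, 0.1350/0.56500 = 0.2389.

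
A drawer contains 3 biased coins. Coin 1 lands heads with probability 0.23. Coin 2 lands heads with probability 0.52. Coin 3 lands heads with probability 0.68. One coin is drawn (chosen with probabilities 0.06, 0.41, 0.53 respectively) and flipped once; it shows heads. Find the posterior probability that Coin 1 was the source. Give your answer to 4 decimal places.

P(heads|C1) = 0.23; P(heads|C2) = 0.52; P(heads|C3) = 0.68.
Prior × likelihood for each source: 0.06·0.23=0.01380, 0.41·0.52=0.2132, 0.53·0.68=0.3604. Summing gives P(heads) = 0.58740.
P(Coin 1 | heads) = 0.01380 / 0.58740 = 0.0235.

Posterior probability ≈ 0.0235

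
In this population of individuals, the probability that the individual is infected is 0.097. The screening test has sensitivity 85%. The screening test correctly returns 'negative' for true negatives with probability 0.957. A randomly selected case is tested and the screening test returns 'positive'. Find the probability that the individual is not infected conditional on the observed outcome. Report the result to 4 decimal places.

P(¬H | E) ≈ 0.3202

Write H for 'the individual is infected'. Prior odds H:¬H = 0.097/0.903 = 0.10742. For the 'positive' outcome, the likelihood ratio is 0.85/0.043 = 19.767.
Posterior odds = 0.10742 × 19.767 = 2.1234, so P(H|E) = 2.1234/(1+2.1234) = 0.6798. Then P(¬H|E) = 1 − 0.6798 = 0.3202.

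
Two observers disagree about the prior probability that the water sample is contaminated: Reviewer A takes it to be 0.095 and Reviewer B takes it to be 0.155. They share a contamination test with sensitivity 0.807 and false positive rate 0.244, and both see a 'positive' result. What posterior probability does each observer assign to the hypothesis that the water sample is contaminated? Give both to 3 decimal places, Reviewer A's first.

The likelihood ratio for a 'positive' result is 0.807/0.244 = 3.3074.
Reviewer A: prior odds 0.095/0.905 = 0.10497; posterior odds 0.34718; posterior probability 0.258.
Reviewer B: prior odds 0.155/0.845 = 0.18343; posterior odds 0.60668; posterior probability 0.378.

Reviewer A: 0.258; Reviewer B: 0.378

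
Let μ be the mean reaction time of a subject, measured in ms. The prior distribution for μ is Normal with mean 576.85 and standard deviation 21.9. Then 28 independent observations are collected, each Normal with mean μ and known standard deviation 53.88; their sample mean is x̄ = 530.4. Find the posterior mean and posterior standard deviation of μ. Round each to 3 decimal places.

Posterior mean ≈ 538.657; posterior SD ≈ 9.233

With known σ, the Normal prior is conjugate. Weight on the data is w = (n/σ²)/(n/σ² + 1/τ₀²) = 0.00964501/(0.00964501+0.00208503) = 0.82225.
Posterior mean = w·x̄ + (1−w)·μ₀ = 0.82225·530.4 + 0.17775·576.85 = 538.657. Posterior variance = 1/(0.00964501+0.00208503) = 85.2512, so SD = 9.233.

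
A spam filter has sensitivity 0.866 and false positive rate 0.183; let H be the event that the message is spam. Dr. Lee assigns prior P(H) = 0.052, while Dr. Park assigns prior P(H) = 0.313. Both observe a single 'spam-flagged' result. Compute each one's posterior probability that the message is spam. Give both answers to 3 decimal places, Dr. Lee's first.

The likelihood ratio for a 'spam-flagged' result is 0.866/0.183 = 4.7322.
Dr. Lee: prior odds 0.052/0.948 = 0.054852; posterior odds 0.25957; posterior probability 0.206.
Dr. Park: prior odds 0.313/0.687 = 0.45560; posterior odds 2.1560; posterior probability 0.683.

Dr. Lee: 0.206; Dr. Park: 0.683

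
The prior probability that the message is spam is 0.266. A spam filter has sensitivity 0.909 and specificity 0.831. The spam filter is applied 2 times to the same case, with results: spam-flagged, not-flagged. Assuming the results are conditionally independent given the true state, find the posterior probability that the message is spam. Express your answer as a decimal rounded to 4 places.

Posterior P(H) ≈ 0.1759

With H the event that the message is spam, the joint likelihood of the observed sequence is P(data|H) = 0.909·0.091 = 0.082719 and P(data|¬H) = 0.169·0.831 = 0.14044.
Bayes: P(H|data) = 0.266·0.082719 / (0.266·0.082719 + 0.734·0.14044) = 0.022003/0.12509 = 0.1759.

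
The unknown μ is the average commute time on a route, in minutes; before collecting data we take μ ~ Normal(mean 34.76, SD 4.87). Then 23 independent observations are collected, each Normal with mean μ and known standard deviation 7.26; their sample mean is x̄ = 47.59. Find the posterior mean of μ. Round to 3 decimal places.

Posterior mean ≈ 46.460

Prior precision 1/τ₀² = 1/4.87² = 0.0421640; data precision n/σ² = 23/7.26² = 0.436370.
Posterior precision = 0.0421640 + 0.436370 = 0.478534.
Posterior mean = (0.0421640·34.76 + 0.436370·47.59) / 0.478534 = 46.460.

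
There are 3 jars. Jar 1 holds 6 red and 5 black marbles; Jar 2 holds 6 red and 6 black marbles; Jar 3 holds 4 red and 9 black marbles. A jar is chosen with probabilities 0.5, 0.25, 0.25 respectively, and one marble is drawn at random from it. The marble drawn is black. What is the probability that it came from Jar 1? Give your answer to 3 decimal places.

P(black|Jar 1) = 0.4545; P(black|Jar 2) = 0.5; P(black|Jar 3) = 0.6923.
Prior × likelihood for each source: 0.5·0.4545=0.2273, 0.25·0.5=0.1250, 0.25·0.6923=0.1731. Summing gives P(black) = 0.52535.
P(Jar 1 | black) = 0.2273 / 0.52535 = 0.433.

Posterior probability ≈ 0.433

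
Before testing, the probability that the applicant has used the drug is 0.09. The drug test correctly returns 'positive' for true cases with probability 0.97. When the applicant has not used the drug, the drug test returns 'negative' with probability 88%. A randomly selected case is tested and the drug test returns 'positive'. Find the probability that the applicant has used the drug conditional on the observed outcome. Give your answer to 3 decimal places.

Write H for 'the applicant has used the drug'. Prior odds H:¬H = 0.09/0.91 = 0.098901. For the 'positive' outcome, the likelihood ratio is 0.97/0.12 = 8.0833.
Posterior odds = 0.098901 × 8.0833 = 0.79945, so P(H|E) = 0.79945/(1+0.79945) = 0.444.

P(H | E) ≈ 0.444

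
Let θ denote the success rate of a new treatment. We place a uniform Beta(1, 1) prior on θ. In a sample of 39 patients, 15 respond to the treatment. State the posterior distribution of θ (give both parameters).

The binomial likelihood is conjugate to the Beta prior: with 15 successes and 24 failures, the posterior is Beta(1+15, 1+24) = Beta(16, 25).

Posterior: Beta(16, 25)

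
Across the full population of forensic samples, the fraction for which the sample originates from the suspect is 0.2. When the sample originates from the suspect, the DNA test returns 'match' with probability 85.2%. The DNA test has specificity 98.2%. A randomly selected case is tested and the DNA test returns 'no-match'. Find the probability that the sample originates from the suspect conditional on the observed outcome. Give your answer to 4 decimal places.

Let H be the event that the sample originates from the suspect. P(H) = 0.2, so P(¬H) = 0.8. With E the 'no-match' result, P(E|H) = 0.148 and P(E|¬H) = 0.982.
P(E) = 0.148·0.2 + 0.982·0.8 = 0.029600 + 0.78560 = 0.81520.
By Bayes' theorem, P(H|E) = 0.029600 / 0.81520 = 0.0363.

P(H | E) ≈ 0.0363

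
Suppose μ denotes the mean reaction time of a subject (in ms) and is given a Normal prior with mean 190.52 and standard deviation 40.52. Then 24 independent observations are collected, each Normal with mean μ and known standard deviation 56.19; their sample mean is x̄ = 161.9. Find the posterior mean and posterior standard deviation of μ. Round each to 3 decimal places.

Posterior mean ≈ 164.023; posterior SD ≈ 11.036

With known σ, the Normal prior is conjugate. Weight on the data is w = (n/σ²)/(n/σ² + 1/τ₀²) = 0.00760139/(0.00760139+0.00060906) = 0.92582.
Posterior mean = w·x̄ + (1−w)·μ₀ = 0.92582·161.9 + 0.074181·190.52 = 164.023. Posterior variance = 1/(0.00760139+0.00060906) = 121.796, so SD = 11.036.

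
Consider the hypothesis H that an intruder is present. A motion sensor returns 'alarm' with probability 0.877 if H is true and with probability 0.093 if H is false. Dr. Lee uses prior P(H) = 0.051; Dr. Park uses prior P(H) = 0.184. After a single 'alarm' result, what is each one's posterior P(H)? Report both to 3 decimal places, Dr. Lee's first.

The likelihood ratio for an 'alarm' result is 0.877/0.093 = 9.4301.
Dr. Lee: prior odds 0.051/0.949 = 0.053741; posterior odds 0.50678; posterior probability 0.336.
Dr. Park: prior odds 0.184/0.816 = 0.22549; posterior odds 2.1264; posterior probability 0.680.

Dr. Lee: 0.336; Dr. Park: 0.680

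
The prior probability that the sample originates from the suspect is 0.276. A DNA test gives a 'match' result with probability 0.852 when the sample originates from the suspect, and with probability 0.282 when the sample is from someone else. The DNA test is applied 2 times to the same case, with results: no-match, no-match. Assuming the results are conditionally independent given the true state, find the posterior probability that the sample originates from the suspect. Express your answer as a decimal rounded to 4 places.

Let H be the event that the sample originates from the suspect; start with P(H) = 0.276. P('match'|H) = 0.852, P('match'|¬H) = 0.282.
Update on result 1 ('no-match'): P(H) ← 0.148·0.2760 / (0.148·0.2760 + 0.718·0.7240) = 0.040848/0.56068 = 0.0729.
Update on result 2 ('no-match'): P(H) ← 0.148·0.0729 / (0.148·0.0729 + 0.718·0.9271) = 0.010782/0.67647 = 0.0159.

Posterior P(H) ≈ 0.0159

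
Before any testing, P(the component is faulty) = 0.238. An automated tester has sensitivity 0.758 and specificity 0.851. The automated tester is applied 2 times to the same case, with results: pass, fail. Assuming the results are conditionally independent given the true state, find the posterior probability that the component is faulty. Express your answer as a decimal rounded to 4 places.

Let H be the event that the component is faulty; start with P(H) = 0.238. P('fail'|H) = 0.758, P('fail'|¬H) = 0.149.
Update on result 1 ('pass'): P(H) ← 0.242·0.2380 / (0.242·0.2380 + 0.851·0.7620) = 0.057596/0.70606 = 0.0816.
Update on result 2 ('fail'): P(H) ← 0.758·0.0816 / (0.758·0.0816 + 0.149·0.9184) = 0.061833/0.19868 = 0.3112.

Posterior P(H) ≈ 0.3112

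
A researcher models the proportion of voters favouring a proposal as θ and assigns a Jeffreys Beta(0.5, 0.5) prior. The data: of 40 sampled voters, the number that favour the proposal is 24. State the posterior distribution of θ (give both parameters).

Posterior: Beta(24.5, 16.5)

The binomial likelihood is conjugate to the Beta prior: with 24 successes and 16 failures, the posterior is Beta(0.5+24, 0.5+16) = Beta(24.5, 16.5).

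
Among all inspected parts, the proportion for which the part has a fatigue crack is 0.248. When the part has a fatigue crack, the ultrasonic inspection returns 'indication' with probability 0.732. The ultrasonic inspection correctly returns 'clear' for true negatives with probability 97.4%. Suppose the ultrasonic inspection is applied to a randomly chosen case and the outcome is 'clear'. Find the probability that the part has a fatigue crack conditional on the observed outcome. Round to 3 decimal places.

P(H | E) ≈ 0.083

Let H be the event that the part has a fatigue crack. P(H) = 0.248, so P(¬H) = 0.752. With E the 'clear' result, P(E|H) = 0.268 and P(E|¬H) = 0.974.
P(E) = 0.268·0.248 + 0.974·0.752 = 0.066464 + 0.73245 = 0.79891.
By Bayes' theorem, P(H|E) = 0.066464 / 0.79891 = 0.083.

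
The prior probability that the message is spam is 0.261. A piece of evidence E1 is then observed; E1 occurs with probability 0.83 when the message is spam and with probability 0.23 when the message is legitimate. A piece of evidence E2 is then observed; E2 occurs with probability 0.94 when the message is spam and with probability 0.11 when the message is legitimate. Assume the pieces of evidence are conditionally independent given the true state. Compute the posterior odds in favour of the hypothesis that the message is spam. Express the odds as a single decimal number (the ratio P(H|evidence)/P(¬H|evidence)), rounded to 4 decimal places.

Prior odds = 0.261/(1−0.261) = 0.35318.
Likelihood ratio for E1 = 0.83/0.23 = 3.6087.
Likelihood ratio for E2 = 0.94/0.11 = 8.5455.
Posterior odds = prior odds × LR₁ × LR₂ = 10.891.

Posterior odds ≈ 10.8913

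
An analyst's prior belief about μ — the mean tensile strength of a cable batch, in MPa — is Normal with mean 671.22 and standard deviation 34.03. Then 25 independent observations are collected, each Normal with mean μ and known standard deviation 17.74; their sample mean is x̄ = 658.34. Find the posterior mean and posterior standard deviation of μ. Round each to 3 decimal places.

Posterior mean ≈ 658.479; posterior SD ≈ 3.529

Prior precision 1/τ₀² = 1/34.03² = 0.00086353; data precision n/σ² = 25/17.74² = 0.0794388.
Posterior precision = 0.00086353 + 0.0794388 = 0.0803023, giving posterior SD = 1/√0.0803023 = 3.529.
Posterior mean = (0.00086353·671.22 + 0.0794388·658.34) / 0.0803023 = 658.479.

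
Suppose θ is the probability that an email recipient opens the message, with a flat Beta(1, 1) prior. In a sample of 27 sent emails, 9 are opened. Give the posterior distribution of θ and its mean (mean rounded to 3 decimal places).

Observing 9 successes and 18 failures updates Beta(1, 1) by adding the success and failure counts to the two shape parameters: α = 1+9 = 10, β = 1+18 = 19.
E[θ | data] = 10/(10+19) = 0.345.

Posterior: Beta(10, 19); mean ≈ 0.345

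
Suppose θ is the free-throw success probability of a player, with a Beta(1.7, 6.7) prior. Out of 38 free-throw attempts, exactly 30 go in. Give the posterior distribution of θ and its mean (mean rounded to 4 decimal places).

Posterior: Beta(31.7, 14.7); mean ≈ 0.6832

Observing 30 successes and 8 failures updates Beta(1.7, 6.7) by adding the success and failure counts to the two shape parameters: α = 1.7+30 = 31.7, β = 6.7+8 = 14.7.
E[θ | data] = 31.7/(31.7+14.7) = 0.6832.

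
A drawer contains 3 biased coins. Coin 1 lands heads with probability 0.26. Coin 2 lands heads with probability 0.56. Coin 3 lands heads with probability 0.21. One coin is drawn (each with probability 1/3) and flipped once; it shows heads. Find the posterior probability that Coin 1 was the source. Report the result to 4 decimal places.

Posterior probability ≈ 0.2524

P(heads|C1) = 0.26; P(heads|C2) = 0.56; P(heads|C3) = 0.21.
Prior × likelihood for each source: 0.333333·0.26=0.08667, 0.333333·0.56=0.1867, 0.333333·0.21=0.07000. Summing gives P(heads) = 0.34333.
P(Coin 1 | heads) = 0.08667 / 0.34333 = 0.2524.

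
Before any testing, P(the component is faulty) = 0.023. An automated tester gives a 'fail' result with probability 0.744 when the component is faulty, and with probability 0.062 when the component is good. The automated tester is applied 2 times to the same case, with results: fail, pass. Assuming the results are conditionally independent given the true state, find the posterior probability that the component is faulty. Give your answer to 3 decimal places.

Posterior P(H) ≈ 0.072

With H the event that the component is faulty, the joint likelihood of the observed sequence is P(data|H) = 0.744·0.256 = 0.19046 and P(data|¬H) = 0.062·0.938 = 0.058156.
Bayes: P(H|data) = 0.023·0.19046 / (0.023·0.19046 + 0.977·0.058156) = 0.0043807/0.061199 = 0.0716.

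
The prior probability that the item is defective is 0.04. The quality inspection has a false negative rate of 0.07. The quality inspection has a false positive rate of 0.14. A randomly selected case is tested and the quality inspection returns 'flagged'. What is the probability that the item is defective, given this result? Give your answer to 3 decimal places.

P(H | E) ≈ 0.217

Write H for 'the item is defective'. Prior odds H:¬H = 0.04/0.96 = 0.041667. For the 'flagged' outcome, the likelihood ratio is 0.93/0.14 = 6.6429.
Posterior odds = 0.041667 × 6.6429 = 0.27679, so P(H|E) = 0.27679/(1+0.27679) = 0.217.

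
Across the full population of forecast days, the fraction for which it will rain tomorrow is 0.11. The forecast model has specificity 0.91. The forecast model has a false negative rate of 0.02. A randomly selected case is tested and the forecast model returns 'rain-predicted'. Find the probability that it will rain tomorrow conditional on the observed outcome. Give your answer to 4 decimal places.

Let H be the event that it will rain tomorrow. P(H) = 0.11, so P(¬H) = 0.89. With E the 'rain-predicted' result, P(E|H) = 0.98 and P(E|¬H) = 0.09.
P(E) = 0.98·0.11 + 0.09·0.89 = 0.10780 + 0.080100 = 0.18790.
By Bayes' theorem, P(H|E) = 0.10780 / 0.18790 = 0.5737.

P(H | E) ≈ 0.5737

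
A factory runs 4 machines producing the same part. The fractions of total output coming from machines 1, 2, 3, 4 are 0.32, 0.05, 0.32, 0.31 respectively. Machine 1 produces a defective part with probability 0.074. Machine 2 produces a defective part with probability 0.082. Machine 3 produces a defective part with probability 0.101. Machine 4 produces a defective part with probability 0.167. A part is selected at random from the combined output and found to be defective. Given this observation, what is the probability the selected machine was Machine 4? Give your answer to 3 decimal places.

Posterior probability ≈ 0.463

Tabulate prior·likelihood by source: [1] prior 0.32, lik 0.074, product 0.02368; [2] prior 0.05, lik 0.082, product 0.004100; [3] prior 0.32, lik 0.101, product 0.03232; [4] prior 0.31, lik 0.167, product 0.05177.
Normalizing constant = 0.11187; the posterior for Machine 4 is its product over the sum, 0.05177/0.11187 = 0.463.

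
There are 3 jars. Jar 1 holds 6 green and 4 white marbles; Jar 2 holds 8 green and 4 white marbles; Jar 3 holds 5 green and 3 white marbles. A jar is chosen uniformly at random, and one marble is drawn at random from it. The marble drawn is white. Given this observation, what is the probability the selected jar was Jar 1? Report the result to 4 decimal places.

Tabulate prior·likelihood by source: [1] prior 0.333333, lik 0.4, product 0.1333; [2] prior 0.333333, lik 0.3333, product 0.1111; [3] prior 0.333333, lik 0.375, product 0.1250.
Normalizing constant = 0.36944; the posterior for Jar 1 is its product over the sum, 0.1333/0.36944 = 0.3609.

Posterior probability ≈ 0.3609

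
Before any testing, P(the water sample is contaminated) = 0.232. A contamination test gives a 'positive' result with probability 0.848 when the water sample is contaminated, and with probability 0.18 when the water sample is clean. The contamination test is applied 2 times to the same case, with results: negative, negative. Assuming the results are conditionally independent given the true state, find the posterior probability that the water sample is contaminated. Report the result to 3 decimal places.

Posterior P(H) ≈ 0.010

With H the event that the water sample is contaminated, the joint likelihood of the observed sequence is P(data|H) = 0.152·0.152 = 0.023104 and P(data|¬H) = 0.82·0.82 = 0.67240.
Bayes: P(H|data) = 0.232·0.023104 / (0.232·0.023104 + 0.768·0.67240) = 0.0053601/0.52176 = 0.0103.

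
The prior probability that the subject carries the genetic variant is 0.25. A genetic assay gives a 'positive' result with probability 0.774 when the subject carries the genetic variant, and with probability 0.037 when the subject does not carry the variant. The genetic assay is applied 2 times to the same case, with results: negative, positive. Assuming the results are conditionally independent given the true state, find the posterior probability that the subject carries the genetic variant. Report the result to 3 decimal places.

Posterior P(H) ≈ 0.621

Let H be the event that the subject carries the genetic variant; start with P(H) = 0.25. P('positive'|H) = 0.774, P('positive'|¬H) = 0.037.
Update on result 1 ('negative'): P(H) ← 0.226·0.2500 / (0.226·0.2500 + 0.963·0.7500) = 0.056500/0.77875 = 0.0726.
Update on result 2 ('positive'): P(H) ← 0.774·0.0726 / (0.774·0.0726 + 0.037·0.9274) = 0.056155/0.090471 = 0.6207.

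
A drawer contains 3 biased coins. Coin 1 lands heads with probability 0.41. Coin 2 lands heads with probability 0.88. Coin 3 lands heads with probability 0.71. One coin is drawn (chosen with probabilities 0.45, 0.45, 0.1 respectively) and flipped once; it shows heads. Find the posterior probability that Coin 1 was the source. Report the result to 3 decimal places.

P(heads|C1) = 0.41; P(heads|C2) = 0.88; P(heads|C3) = 0.71.
Prior × likelihood for each source: 0.45·0.41=0.1845, 0.45·0.88=0.3960, 0.1·0.71=0.07100. Summing gives P(heads) = 0.65150.
P(Coin 1 | heads) = 0.1845 / 0.65150 = 0.283.

Posterior probability ≈ 0.283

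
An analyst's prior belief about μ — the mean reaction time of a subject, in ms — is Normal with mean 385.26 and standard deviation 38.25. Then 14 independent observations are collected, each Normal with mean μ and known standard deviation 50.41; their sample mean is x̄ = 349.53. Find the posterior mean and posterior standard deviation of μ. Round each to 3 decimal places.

Prior precision 1/τ₀² = 1/38.25² = 0.00068350; data precision n/σ² = 14/50.41² = 0.00550928.
Posterior precision = 0.00068350 + 0.00550928 = 0.00619278, giving posterior SD = 1/√0.00619278 = 12.707.
Posterior mean = (0.00068350·385.26 + 0.00550928·349.53) / 0.00619278 = 353.474.

Posterior mean ≈ 353.474; posterior SD ≈ 12.707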